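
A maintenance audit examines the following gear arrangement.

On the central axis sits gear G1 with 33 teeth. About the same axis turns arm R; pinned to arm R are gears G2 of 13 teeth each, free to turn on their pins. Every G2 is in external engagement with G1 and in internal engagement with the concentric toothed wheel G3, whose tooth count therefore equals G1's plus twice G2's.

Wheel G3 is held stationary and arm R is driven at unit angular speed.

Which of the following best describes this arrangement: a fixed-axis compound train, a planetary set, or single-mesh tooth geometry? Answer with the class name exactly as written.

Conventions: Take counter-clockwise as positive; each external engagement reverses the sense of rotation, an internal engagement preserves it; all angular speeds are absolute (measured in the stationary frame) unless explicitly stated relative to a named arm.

planetary set

planetary set (33T centre, 13T on arm, 59T internal) — Willis relation
classification: planetary set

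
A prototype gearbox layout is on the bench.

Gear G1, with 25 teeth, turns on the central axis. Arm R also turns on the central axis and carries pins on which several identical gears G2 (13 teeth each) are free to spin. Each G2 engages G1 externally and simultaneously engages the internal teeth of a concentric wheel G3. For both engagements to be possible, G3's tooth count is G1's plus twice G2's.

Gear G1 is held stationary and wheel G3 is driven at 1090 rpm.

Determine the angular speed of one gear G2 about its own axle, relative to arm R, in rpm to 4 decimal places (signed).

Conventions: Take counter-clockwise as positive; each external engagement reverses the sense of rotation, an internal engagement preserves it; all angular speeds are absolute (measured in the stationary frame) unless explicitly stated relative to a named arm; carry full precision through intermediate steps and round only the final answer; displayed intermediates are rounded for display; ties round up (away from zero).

+1406.6296 rpm

class = planetary set [G3 = 25+2·13 = 51; Willis about the carrier]
normalise by the input: solve with ω_ring = 1, then scale by 1090 rpm
ring teeth: 25 + 2·13 = 51
25(ω_sun−ω_arm) = −51(ω_ring−ω_arm),  ω_sun = 0, ω_ring = 1
25(0−ω_arm) = −51(1−ω_arm)  ⇒  76·ω_arm = 51  ⇒  ω_arm = 51/76
sun–planet mesh: 25·(0−51/76) = −13·(ω_p−ω_arm)  ⇒  ω_p−ω_arm = 1275/988
scale: ω_p−ω_arm = 1275/988 × 1090 rpm = +1406.6296 rpm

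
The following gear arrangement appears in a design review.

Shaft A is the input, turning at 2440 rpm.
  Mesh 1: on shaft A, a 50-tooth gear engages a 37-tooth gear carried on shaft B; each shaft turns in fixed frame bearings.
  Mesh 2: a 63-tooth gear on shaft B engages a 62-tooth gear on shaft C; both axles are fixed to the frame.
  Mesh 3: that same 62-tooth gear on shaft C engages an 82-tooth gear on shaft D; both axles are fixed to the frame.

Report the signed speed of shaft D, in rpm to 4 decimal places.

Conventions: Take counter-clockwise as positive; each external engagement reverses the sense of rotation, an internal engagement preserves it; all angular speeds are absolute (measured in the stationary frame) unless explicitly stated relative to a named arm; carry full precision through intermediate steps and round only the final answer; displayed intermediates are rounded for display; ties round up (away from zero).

class = fixed-axis compound train [3 meshes; 3 ratios multiply, 3 sense flips]
mesh 1 [50T→37T]: ω = 2440.0000×50/37 = 3297.2973 rpm, sense flips to −
mesh 2 [63T→62T]: ω = 3297.2973×63/62 = 3350.4795 rpm, sense flips to +
mesh 3 [62T→82T]: ω = 3350.4795×62/82 = 2533.2894 rpm, sense flips to −
signed output speed = -2533.2894 rpm

-2533.2894 rpm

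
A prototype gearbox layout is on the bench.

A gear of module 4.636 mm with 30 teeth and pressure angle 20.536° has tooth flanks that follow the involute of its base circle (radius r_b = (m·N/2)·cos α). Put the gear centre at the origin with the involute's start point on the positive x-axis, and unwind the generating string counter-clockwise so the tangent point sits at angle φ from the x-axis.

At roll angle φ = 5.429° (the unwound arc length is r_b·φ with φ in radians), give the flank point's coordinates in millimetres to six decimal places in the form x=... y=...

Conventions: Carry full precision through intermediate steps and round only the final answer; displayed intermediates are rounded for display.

x=65.412551 y=0.018450

recognized (one wheel, involute flank): single-mesh tooth geometry, m = 4.636, N = 30
pitch radius r_p = m·N/2 = 4.636·30/2 = 69.540000
base radius r_b = r_p·cos α = 69.540000·cos 20.536° = 65.120869
roll angle φ = 5.429° = 0.09475393 rad
x = r_b·(cos φ + φ·sin φ) = 65.412551
y = r_b·(sin φ − φ·cos φ) = 0.018450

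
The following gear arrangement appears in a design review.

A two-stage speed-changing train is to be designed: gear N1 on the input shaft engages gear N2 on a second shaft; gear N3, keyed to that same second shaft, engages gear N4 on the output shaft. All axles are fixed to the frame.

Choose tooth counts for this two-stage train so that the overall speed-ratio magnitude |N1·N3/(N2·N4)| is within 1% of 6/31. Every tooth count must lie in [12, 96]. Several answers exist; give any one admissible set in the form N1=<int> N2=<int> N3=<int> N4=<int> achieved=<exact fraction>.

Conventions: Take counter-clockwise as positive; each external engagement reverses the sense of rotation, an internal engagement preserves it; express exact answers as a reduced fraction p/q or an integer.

class = fixed-axis compound train [2-stage, 6/31 wanted]
target = 6/31 in lowest terms: an exact hit needs N1·N3 = k·6 and N2·N4 = k·31 for one integer k, every count in [12, 96]; additionally prefer no 1:1 stage (N1 ≠ N2, N3 ≠ N4)
k = 1…23: no 1:1-free in-range split of k·6 and k·31 into factor pairs; take k = 24
k = 24: N1·N3 = 144 = 12·12, N2·N4 = 744 = 24·31
achieved = 12·12/(24·31) = 6/31; |achieved − target| = 0 ≤ 3/1550 ✓

N1=12 N2=24 N3=12 N4=31 achieved=6/31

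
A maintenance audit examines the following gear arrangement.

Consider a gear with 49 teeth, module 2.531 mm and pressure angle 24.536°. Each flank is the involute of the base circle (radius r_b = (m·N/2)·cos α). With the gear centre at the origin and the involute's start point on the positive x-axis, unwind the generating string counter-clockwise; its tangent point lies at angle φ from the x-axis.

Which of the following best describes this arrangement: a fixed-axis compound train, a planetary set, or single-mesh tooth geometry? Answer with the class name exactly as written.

topology: single-mesh involute geometry — m = 2.531, N = 49
classification: single-mesh tooth geometry

single-mesh tooth geometry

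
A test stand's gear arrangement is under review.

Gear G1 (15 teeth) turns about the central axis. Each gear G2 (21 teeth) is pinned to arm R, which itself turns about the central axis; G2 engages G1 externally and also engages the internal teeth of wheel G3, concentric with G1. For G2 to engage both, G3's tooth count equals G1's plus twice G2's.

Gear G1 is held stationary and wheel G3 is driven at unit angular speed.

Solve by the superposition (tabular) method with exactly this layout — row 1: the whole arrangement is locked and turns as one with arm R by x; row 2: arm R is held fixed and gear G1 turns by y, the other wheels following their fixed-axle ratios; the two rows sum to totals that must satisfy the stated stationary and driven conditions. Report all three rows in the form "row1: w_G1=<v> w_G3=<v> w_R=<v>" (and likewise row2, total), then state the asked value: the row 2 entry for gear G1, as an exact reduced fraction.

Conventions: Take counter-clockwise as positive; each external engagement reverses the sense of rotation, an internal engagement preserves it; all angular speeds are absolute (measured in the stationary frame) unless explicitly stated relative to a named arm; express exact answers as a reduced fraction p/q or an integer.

row1: w_G1=19/24 w_G3=19/24 w_R=19/24
row2: w_G1=-19/24 w_G3=5/24 w_R=0
total: w_G1=0 w_G3=1 w_R=19/24
asked value: -19/24

recognized (axles ride arm R): planetary set, 15/21/57 teeth
row 1 (train locked, turned with arm): all members turn x
row 2 — arm fixed, fixed-axis ratios: sun y, ring −(15/57)·y, arm 0
boundary: total ω_sun = x + y = 0 and total ω_ring = x − (15/57)·y = 1  ⇒  y = -19/24, x = 19/24
row 2 ring = −(15/57)·(-19/24) = 5/24
totals (row 1 + row 2): sun 19/24 + (-19/24) = 0, ring 19/24 + 5/24 = 1, arm 19/24 + 0 = 19/24
asked cell (row2, sun) = -19/24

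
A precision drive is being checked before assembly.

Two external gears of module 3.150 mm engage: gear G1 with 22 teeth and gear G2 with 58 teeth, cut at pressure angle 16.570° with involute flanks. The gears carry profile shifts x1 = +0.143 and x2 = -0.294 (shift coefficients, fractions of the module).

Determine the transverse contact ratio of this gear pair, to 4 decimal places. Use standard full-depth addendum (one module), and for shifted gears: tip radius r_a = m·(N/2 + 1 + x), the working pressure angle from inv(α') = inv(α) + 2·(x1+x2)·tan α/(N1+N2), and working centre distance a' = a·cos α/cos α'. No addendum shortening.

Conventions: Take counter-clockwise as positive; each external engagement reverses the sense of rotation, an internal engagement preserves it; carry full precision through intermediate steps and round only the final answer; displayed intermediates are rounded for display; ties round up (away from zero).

1.8769

single-mesh involute tooth geometry (22T engaging 58T at module 3.150)
base radii: r_b1 = 33.211056, r_b2 = 87.556420
tip radii: r_a1 = 38.250450, r_a2 = 93.573900
inv(α') = inv(16.570°) + 2·(+0.143-0.294)·tan α/(22+58) = 0.00721862  ⇒  α' = 15.80656°
a' = a·cos α / cos α' = 126.0000·cos 16.570°/cos 15.80656° = 125.513541
action lengths: √(r_a1²−r_b1²) = 18.976899, √(r_a2²−r_b2²) = 33.014362
base pitch p_b = π·m·cos α = 9.485055
CR = (18.976899 + 33.014362 − 125.513541·sin 15.80656°)/9.485055 = 1.876909
contact ratio ≈ 1.8769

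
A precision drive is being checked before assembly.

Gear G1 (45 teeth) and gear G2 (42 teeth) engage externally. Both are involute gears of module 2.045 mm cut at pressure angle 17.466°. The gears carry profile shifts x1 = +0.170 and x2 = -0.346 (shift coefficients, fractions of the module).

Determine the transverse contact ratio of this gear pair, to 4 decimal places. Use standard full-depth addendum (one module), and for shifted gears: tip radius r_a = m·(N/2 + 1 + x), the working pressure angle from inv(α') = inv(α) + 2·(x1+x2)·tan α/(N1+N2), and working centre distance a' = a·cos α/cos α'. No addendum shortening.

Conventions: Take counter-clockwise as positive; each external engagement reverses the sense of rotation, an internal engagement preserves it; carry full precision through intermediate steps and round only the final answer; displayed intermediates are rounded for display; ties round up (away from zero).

class = single-mesh tooth geometry [involute pair 45T × 42T, m = 2.045]
base radii: r_b1 = 43.891104, r_b2 = 40.965030
tip radii: r_a1 = 48.405150, r_a2 = 44.282430
inv(α') = inv(17.466°) + 2·(+0.170-0.346)·tan α/(45+42) = 0.00853425  ⇒  α' = 16.69354°
a' = a·cos α / cos α' = 88.9575·cos 17.466°/cos 16.69354° = 88.589759
action lengths: √(r_a1²−r_b1²) = 20.411505, √(r_a2²−r_b2²) = 16.816655
base pitch p_b = π·m·cos α = 6.128354
CR = (20.411505 + 16.816655 − 88.589759·sin 16.69354°)/6.128354 = 1.922299
contact ratio ≈ 1.9223

1.9223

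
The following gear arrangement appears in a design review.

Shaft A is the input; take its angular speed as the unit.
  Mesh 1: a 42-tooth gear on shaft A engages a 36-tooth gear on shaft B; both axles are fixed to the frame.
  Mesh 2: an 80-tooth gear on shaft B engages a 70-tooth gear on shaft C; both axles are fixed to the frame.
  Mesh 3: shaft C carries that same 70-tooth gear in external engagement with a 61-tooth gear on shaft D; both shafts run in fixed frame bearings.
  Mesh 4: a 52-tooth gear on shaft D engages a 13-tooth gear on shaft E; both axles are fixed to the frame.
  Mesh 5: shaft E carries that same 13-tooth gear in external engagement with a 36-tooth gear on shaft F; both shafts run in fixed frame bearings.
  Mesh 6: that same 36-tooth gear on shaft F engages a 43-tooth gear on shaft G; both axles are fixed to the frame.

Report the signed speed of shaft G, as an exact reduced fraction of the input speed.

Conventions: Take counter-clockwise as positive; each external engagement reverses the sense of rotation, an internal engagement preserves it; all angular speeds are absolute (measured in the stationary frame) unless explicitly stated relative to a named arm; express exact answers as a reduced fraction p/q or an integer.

14560/7869

6-mesh fixed-axis compound train (all bearings frame-fixed)
mesh 1 [42T→36T]: |ω|/ω_in = 1×42/36 = 7/6, sense flips to −
mesh 2 [80T→70T]: |ω|/ω_in = (7/6)×80/70 = 4/3, sense flips to +
mesh 3 [70T→61T]: |ω|/ω_in = (4/3)×70/61 = 280/183, sense flips to −
mesh 4 [52T→13T]: |ω|/ω_in = (280/183)×52/13 = 1120/183, sense flips to +
mesh 5 [13T→36T]: |ω|/ω_in = (1120/183)×13/36 = 3640/1647, sense flips to −
mesh 6 [36T→43T]: |ω|/ω_in = (3640/1647)×36/43 = 14560/7869, sense flips to +
signed output speed (× input speed) = 14560/7869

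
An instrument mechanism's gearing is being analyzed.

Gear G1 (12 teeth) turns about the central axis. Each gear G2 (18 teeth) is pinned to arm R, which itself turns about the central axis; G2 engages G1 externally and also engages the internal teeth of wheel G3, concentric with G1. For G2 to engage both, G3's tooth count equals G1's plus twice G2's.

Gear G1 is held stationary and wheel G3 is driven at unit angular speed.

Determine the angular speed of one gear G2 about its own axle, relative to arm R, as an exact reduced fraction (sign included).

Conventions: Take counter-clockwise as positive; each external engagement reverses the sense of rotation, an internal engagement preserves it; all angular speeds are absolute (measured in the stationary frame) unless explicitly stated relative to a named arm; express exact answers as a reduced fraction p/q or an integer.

8/15

planetary set (12T centre, 18T on arm, 48T internal) — Willis relation
ring teeth: 12 + 2·18 = 48
12(ω_sun−ω_arm) = −48(ω_ring−ω_arm),  ω_sun = 0, ω_ring = 1
12(0−ω_arm) = −48(1−ω_arm)  ⇒  60·ω_arm = 48  ⇒  ω_arm = 4/5
sun–planet mesh: 12·(0−4/5) = −18·(ω_p−ω_arm)  ⇒  ω_p−ω_arm = 8/15
exact speed ratio = 8/15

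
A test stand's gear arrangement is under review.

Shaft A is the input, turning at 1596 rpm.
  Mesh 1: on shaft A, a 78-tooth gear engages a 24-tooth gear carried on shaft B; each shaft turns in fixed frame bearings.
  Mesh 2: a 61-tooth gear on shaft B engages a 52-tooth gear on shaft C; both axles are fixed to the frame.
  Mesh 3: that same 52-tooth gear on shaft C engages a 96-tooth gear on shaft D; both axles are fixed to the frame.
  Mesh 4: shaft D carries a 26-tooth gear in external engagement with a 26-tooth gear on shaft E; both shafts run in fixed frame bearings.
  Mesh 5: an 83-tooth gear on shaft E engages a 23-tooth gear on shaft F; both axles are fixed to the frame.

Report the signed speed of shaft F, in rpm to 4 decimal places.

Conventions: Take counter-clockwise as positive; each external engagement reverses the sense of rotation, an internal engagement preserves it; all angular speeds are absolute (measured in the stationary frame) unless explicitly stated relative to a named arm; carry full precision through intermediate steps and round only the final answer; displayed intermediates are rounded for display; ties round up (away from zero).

5-mesh fixed-axis compound train (all bearings frame-fixed)
mesh 1 [78T→24T]: ω = 1596.0000×78/24 = 5187.0000 rpm, sense flips to −
mesh 2 [61T→52T]: ω = 5187.0000×61/52 = 6084.7500 rpm, sense flips to +
mesh 3 [52T→96T]: ω = 6084.7500×52/96 = 3295.9063 rpm, sense flips to −
mesh 4 [26T→26T]: ω = 3295.9063×26/26 = 3295.9063 rpm, sense flips to +
mesh 5 [83T→23T]: ω = 3295.9063×83/23 = 11893.9226 rpm, sense flips to −
signed output speed = -11893.9226 rpm

-11893.9226 rpm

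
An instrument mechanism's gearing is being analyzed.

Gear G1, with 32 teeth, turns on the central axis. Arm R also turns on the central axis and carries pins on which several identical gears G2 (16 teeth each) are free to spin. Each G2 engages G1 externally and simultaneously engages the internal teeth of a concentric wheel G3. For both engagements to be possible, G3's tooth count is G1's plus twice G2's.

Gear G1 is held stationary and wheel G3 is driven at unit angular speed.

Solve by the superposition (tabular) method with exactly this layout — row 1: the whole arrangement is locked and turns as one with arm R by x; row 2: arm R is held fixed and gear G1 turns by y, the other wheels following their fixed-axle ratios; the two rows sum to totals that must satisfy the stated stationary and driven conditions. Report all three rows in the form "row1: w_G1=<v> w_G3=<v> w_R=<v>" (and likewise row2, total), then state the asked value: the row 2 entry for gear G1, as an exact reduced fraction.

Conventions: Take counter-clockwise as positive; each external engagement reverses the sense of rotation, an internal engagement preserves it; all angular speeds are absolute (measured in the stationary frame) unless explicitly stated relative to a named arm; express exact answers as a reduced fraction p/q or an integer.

row1: w_G1=2/3 w_G3=2/3 w_R=2/3
row2: w_G1=-2/3 w_G3=1/3 w_R=0
total: w_G1=0 w_G3=1 w_R=2/3
asked value: -2/3

planetary set (32T centre, 16T on arm, 64T internal) — Willis relation
row 1: whole set turns with the arm by x
superposition row 2 [arm held]: sun y, ring −(32/64)·y, arm 0
boundary: total ω_sun = x + y = 0 and total ω_ring = x − (32/64)·y = 1  ⇒  y = -2/3, x = 2/3
row 2 ring = −(32/64)·(-2/3) = 1/3
totals (row 1 + row 2): sun 2/3 + (-2/3) = 0, ring 2/3 + 1/3 = 1, arm 2/3 + 0 = 2/3
asked cell (row2, sun) = -2/3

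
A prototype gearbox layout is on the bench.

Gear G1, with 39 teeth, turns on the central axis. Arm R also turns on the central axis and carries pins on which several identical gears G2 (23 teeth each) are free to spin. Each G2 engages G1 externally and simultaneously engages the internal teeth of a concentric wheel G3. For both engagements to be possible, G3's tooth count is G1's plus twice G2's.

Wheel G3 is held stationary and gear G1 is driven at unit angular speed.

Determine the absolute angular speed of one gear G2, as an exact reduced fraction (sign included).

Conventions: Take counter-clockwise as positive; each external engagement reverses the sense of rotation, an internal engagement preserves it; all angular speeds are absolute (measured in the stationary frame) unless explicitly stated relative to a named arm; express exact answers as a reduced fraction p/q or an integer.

recognized (axles ride arm R): planetary set, 39/23/85 teeth
ring teeth: 39 + 2·23 = 85
39(ω_sun−ω_arm) = −85(ω_ring−ω_arm),  ω_ring = 0, ω_sun = 1
39(1−ω_arm) = −85(0−ω_arm)  ⇒  124·ω_arm = 39  ⇒  ω_arm = 39/124
sun–planet mesh: 39·(1−39/124) = −23·(ω_p−ω_arm)  ⇒  ω_p−ω_arm = -3315/2852
ω_p = 39/124 − 3315/2852 = -39/46
exact speed ratio = -39/46

-39/46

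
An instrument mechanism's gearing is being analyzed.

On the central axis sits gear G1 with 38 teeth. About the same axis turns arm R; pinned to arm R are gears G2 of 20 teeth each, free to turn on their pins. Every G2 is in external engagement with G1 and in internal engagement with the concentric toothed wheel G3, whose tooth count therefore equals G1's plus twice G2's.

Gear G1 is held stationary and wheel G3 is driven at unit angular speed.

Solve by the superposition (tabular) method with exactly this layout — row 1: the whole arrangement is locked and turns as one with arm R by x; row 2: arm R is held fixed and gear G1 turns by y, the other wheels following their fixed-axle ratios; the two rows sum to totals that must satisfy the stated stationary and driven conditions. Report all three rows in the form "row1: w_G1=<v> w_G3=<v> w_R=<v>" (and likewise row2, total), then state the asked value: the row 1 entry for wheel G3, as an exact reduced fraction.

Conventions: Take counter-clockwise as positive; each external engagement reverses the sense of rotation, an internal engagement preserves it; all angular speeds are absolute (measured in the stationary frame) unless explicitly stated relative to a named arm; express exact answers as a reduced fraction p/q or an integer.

recognized (axles ride arm R): planetary set, 38/20/78 teeth
row 1: whole set turns with the arm by x
row 2: sun turns y, ring = −(38/78)·y, arm 0
boundary: total ω_sun = x + y = 0 and total ω_ring = x − (38/78)·y = 1  ⇒  y = -39/58, x = 39/58
row 2 ring = −(38/78)·(-39/58) = 19/58
totals (row 1 + row 2): sun 39/58 + (-39/58) = 0, ring 39/58 + 19/58 = 1, arm 39/58 + 0 = 39/58
asked cell (row1, ring) = 39/58

row1: w_G1=39/58 w_G3=39/58 w_R=39/58
row2: w_G1=-39/58 w_G3=19/58 w_R=0
total: w_G1=0 w_G3=1 w_R=39/58
asked value: 39/58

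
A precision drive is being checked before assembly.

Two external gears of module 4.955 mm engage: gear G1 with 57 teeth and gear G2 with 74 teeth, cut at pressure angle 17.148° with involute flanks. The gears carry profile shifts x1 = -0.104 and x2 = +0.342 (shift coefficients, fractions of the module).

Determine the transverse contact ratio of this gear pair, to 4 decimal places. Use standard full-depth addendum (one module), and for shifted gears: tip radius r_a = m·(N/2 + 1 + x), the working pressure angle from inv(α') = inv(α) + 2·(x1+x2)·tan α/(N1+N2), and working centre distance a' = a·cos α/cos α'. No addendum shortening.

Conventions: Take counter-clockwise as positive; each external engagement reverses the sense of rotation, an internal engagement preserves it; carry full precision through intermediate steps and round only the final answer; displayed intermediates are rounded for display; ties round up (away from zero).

topology: single-mesh involute geometry — m = 4.955, 57T/74T pair
base radii: r_b1 = 134.939866, r_b2 = 175.185089
tip radii: r_a1 = 145.657180, r_a2 = 189.984610
inv(α') = inv(17.148°) + 2·(-0.104+0.342)·tan α/(57+74) = 0.01038956  ⇒  α' = 17.79627°
a' = a·cos α / cos α' = 324.5525·cos 17.148°/cos 17.79627° = 325.710433
action lengths: √(r_a1²−r_b1²) = 54.838369, √(r_a2²−r_b2²) = 73.514193
base pitch p_b = π·m·cos α = 14.874600
CR = (54.838369 + 73.514193 − 325.710433·sin 17.79627°)/14.874600 = 1.936495
contact ratio ≈ 1.9365

1.9365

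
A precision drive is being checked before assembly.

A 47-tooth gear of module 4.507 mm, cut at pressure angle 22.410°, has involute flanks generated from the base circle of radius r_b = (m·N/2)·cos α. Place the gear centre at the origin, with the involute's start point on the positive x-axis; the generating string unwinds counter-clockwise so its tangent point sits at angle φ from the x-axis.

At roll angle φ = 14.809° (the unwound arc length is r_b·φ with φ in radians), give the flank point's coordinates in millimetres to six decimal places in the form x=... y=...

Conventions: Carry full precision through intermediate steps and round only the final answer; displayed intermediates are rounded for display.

single-mesh involute tooth geometry (47T wheel at module 4.507)
pitch radius r_p = m·N/2 = 4.507·47/2 = 105.914500
base radius r_b = r_p·cos α = 105.914500·cos 22.410° = 97.915785
roll angle φ = 14.809° = 0.25846581 rad
x = r_b·(cos φ + φ·sin φ) = 101.131976
y = r_b·(sin φ − φ·cos φ) = 0.559805

x=101.131976 y=0.559805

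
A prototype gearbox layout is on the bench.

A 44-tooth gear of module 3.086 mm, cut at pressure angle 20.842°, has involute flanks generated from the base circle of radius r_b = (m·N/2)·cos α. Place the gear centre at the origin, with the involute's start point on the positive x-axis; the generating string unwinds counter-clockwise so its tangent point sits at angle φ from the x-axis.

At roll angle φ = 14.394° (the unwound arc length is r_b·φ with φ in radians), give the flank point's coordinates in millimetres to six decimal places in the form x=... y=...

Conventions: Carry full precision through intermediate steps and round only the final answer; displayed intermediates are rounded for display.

x=65.420253 y=0.333227

recognized (one wheel, involute flank): single-mesh tooth geometry, m = 3.086, N = 44
pitch radius r_p = m·N/2 = 3.086·44/2 = 67.892000
base radius r_b = r_p·cos α = 67.892000·cos 20.842° = 63.449495
roll angle φ = 14.394° = 0.25122269 rad
x = r_b·(cos φ + φ·sin φ) = 65.420253
y = r_b·(sin φ − φ·cos φ) = 0.333227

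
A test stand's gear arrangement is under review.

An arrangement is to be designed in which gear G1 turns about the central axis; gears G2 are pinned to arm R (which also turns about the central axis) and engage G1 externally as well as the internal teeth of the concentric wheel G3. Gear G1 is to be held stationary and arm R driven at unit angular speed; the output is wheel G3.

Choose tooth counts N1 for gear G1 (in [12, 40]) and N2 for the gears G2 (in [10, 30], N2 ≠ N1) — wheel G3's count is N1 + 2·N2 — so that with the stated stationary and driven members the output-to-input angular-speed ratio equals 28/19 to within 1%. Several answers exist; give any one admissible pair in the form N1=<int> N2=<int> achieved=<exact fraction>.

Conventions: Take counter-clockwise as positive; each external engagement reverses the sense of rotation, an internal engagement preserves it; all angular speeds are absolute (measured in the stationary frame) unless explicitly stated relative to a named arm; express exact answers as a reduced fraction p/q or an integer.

topology: planetary set — design target 28/19, arm = carrier (Willis)
Willis with ω_sun = 0: ω_ring/ω_arm = (N1+N3)/N3; set equal to 28/19  ⇒  N3/N1 = 1/(28/19 − 1) = 19/9
N3 = N1 + 2·N2  ⇒  N2/N1 = (N3/N1 − 1)/2 = (19/9 − 1)/2 = 5/9
smallest multiple with N1 ≥ 12 and N2 ≥ 10: k = 2  ⇒  N1 = 2·9 = 18, N2 = 2·5 = 10 (N1 ≤ 40, N2 ≤ 30, N2 ≠ N1 ✓), N3 = 18 + 2·10 = 38
check: (N1+N3)/N3 with N1 = 18, N3 = 38 gives 28/19; |achieved − target| = 0 ≤ 7/475 ✓

N1=18 N2=10 achieved=28/19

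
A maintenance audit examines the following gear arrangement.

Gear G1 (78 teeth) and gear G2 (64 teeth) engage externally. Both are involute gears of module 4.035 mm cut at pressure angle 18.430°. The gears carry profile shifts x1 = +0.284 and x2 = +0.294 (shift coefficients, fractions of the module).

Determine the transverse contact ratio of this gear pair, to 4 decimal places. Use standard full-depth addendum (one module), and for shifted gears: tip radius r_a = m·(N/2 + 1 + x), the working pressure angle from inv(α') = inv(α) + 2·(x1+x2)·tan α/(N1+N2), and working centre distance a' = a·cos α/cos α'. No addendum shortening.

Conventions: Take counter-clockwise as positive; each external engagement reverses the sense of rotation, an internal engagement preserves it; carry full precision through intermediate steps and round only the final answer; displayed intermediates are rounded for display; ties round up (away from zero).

single-mesh involute tooth geometry (78T engaging 64T at module 4.035)
base radii: r_b1 = 149.293845, r_b2 = 122.497514
tip radii: r_a1 = 162.545940, r_a2 = 134.341290
inv(α') = inv(18.430°) + 2·(+0.284+0.294)·tan α/(78+64) = 0.01428602  ⇒  α' = 19.72858°
a' = a·cos α / cos α' = 286.4850·cos 18.430°/cos 19.72858° = 288.739718
action lengths: √(r_a1²−r_b1²) = 64.284761, √(r_a2²−r_b2²) = 55.153797
base pitch p_b = π·m·cos α = 12.026165
CR = (64.284761 + 55.153797 − 288.739718·sin 19.72858°)/12.026165 = 1.826866
contact ratio ≈ 1.8269

1.8269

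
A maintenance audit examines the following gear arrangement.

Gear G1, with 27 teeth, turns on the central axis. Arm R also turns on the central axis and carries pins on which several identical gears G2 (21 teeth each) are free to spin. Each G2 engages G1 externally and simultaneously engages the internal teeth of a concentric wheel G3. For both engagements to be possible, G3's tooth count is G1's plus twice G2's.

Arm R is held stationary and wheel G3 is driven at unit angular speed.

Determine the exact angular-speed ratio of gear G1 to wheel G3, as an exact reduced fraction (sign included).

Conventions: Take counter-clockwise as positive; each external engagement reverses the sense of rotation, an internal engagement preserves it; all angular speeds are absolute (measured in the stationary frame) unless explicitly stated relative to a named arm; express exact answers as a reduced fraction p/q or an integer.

topology: planetary set — G1 27T / G2 21T / G3 69T, arm = carrier (Willis)
ring teeth: 27 + 2·21 = 69
27(ω_sun−ω_arm) = −69(ω_ring−ω_arm),  ω_arm = 0, ω_ring = 1
ω_sun = 0 − (69/27)(1−0) = -23/9
ω_out/ω_in = -23/9

-23/9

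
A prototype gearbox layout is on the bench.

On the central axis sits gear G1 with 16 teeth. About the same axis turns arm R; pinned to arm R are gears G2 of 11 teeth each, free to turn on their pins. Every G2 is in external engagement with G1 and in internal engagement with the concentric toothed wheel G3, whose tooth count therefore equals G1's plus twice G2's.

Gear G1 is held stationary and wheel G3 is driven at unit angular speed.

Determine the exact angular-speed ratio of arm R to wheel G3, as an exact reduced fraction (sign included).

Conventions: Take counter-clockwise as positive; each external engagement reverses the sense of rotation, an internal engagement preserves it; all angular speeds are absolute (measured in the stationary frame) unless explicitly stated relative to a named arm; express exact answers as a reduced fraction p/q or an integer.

topology: planetary set — G1 16T / G2 11T / G3 38T, arm = carrier (Willis)
ring teeth: 16 + 2·11 = 38
16(ω_sun−ω_arm) = −38(ω_ring−ω_arm),  ω_sun = 0, ω_ring = 1
16(0−ω_arm) = −38(1−ω_arm)  ⇒  54·ω_arm = 38  ⇒  ω_arm = 19/27
ω_out/ω_in = 19/27

19/27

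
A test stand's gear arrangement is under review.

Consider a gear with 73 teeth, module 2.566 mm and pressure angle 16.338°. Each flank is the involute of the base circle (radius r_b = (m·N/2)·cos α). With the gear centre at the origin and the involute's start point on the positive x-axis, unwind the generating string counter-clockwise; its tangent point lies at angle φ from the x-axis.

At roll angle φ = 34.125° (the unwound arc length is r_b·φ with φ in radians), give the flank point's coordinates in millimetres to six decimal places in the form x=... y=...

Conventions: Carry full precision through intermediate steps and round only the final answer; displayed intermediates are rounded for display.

class = single-mesh tooth geometry [base-circle involute, m = 2.566, 73T]
pitch radius r_p = m·N/2 = 2.566·73/2 = 93.659000
base radius r_b = r_p·cos α = 93.659000·cos 16.338° = 89.876950
roll angle φ = 34.125° = 0.59559361 rad
x = r_b·(cos φ + φ·sin φ) = 104.431964
y = r_b·(sin φ − φ·cos φ) = 6.107907

x=104.431964 y=6.107907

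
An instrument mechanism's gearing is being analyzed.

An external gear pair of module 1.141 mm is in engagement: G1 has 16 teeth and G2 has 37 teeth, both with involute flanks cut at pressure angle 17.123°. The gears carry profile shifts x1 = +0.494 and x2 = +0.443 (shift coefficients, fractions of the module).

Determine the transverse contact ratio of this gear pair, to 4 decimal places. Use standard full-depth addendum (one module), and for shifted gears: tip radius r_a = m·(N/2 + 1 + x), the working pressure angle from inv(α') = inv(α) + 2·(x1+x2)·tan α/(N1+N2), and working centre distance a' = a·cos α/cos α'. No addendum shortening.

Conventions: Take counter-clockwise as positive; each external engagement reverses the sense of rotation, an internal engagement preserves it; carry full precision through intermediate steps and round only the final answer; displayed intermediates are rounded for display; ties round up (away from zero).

1.5361

single-mesh involute tooth geometry (16T engaging 37T at module 1.141)
base radii: r_b1 = 8.723401, r_b2 = 20.172864
tip radii: r_a1 = 10.832654, r_a2 = 22.754963
inv(α') = inv(17.123°) + 2·(+0.494+0.443)·tan α/(16+37) = 0.02012014  ⇒  α' = 22.02326°
a' = a·cos α / cos α' = 30.2365·cos 17.123°/cos 22.02326° = 31.170741
action lengths: √(r_a1²−r_b1²) = 6.422513, √(r_a2²−r_b2²) = 10.528244
base pitch p_b = π·m·cos α = 3.425671
CR = (6.422513 + 10.528244 − 31.170741·sin 22.02326°)/3.425671 = 1.536125
contact ratio ≈ 1.5361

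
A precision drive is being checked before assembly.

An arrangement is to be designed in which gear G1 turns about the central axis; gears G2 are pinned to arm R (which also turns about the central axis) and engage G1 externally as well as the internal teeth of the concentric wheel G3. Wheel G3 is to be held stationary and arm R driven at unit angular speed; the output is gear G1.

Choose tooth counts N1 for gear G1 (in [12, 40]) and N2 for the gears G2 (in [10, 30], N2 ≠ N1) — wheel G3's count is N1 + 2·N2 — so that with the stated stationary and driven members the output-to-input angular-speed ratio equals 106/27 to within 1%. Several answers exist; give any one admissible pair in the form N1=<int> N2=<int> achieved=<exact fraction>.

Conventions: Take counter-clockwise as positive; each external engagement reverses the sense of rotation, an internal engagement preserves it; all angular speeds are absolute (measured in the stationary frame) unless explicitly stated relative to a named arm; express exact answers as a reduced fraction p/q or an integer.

N1=27 N2=26 achieved=106/27

class = planetary set [ratio 106/27 wanted; Willis about the carrier]
Willis with ω_ring = 0: ω_sun/ω_arm = (N1+N3)/N1; set equal to 106/27  ⇒  N3/N1 = 106/27 − 1 = 79/27
N3 = N1 + 2·N2  ⇒  N2/N1 = (N3/N1 − 1)/2 = (79/27 − 1)/2 = 26/27
smallest multiple with N1 ≥ 12 and N2 ≥ 10: k = 1  ⇒  N1 = 1·27 = 27, N2 = 1·26 = 26 (N1 ≤ 40, N2 ≤ 30, N2 ≠ N1 ✓), N3 = 27 + 2·26 = 79
check: (N1+N3)/N1 with N1 = 27, N3 = 79 gives 106/27; |achieved − target| = 0 ≤ 53/1350 ✓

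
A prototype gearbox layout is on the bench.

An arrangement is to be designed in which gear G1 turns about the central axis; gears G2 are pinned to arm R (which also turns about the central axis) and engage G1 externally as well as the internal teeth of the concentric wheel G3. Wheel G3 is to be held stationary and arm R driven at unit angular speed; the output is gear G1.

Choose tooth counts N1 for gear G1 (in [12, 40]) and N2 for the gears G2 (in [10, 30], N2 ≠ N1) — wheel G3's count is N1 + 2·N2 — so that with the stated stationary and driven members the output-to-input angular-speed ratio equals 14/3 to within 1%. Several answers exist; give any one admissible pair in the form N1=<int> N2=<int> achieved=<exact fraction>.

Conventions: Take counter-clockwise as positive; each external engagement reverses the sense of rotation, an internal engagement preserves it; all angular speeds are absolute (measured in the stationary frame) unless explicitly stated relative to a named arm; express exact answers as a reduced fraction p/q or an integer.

planetary set to be sized for 14/3 (Willis relation)
Willis with ω_ring = 0: ω_sun/ω_arm = (N1+N3)/N1; set equal to 14/3  ⇒  N3/N1 = 14/3 − 1 = 11/3
N3 = N1 + 2·N2  ⇒  N2/N1 = (N3/N1 − 1)/2 = (11/3 − 1)/2 = 4/3
smallest multiple with N1 ≥ 12 and N2 ≥ 10: k = 4  ⇒  N1 = 4·3 = 12, N2 = 4·4 = 16 (N1 ≤ 40, N2 ≤ 30, N2 ≠ N1 ✓), N3 = 12 + 2·16 = 44
check: (N1+N3)/N1 with N1 = 12, N3 = 44 gives 14/3; |achieved − target| = 0 ≤ 7/150 ✓

N1=12 N2=16 achieved=14/3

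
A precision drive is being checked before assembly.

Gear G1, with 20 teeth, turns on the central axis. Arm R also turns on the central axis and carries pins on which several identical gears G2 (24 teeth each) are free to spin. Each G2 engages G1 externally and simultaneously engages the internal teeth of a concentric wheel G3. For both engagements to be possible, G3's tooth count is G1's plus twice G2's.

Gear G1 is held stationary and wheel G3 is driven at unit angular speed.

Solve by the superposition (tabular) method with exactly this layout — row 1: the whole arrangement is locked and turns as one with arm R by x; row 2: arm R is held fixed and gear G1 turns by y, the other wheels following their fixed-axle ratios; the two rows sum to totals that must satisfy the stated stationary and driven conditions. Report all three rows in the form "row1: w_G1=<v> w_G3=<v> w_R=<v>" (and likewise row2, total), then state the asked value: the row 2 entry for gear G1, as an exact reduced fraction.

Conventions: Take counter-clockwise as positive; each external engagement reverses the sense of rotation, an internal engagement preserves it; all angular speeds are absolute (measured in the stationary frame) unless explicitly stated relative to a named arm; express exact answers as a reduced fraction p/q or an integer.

class = planetary set [G3 = 20+2·24 = 68; Willis about the carrier]
row 1 (train locked, turned with arm): all members turn x
superposition row 2 [arm held]: sun y, ring −(20/68)·y, arm 0
boundary: total ω_sun = x + y = 0 and total ω_ring = x − (20/68)·y = 1  ⇒  y = -17/22, x = 17/22
row 2 ring = −(20/68)·(-17/22) = 5/22
totals (row 1 + row 2): sun 17/22 + (-17/22) = 0, ring 17/22 + 5/22 = 1, arm 17/22 + 0 = 17/22
asked cell (row2, sun) = -17/22

row1: w_G1=17/22 w_G3=17/22 w_R=17/22
row2: w_G1=-17/22 w_G3=5/22 w_R=0
total: w_G1=0 w_G3=1 w_R=17/22
asked value: -17/22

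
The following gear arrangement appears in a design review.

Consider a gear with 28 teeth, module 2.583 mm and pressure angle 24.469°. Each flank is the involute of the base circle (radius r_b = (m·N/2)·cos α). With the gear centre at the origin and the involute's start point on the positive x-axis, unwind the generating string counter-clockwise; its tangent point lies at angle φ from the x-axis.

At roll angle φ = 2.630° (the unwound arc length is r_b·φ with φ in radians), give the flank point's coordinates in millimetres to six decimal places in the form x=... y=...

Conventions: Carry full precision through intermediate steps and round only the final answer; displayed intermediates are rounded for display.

x=32.948785 y=0.001061

single-mesh involute tooth geometry (28T wheel at module 2.583)
pitch radius r_p = m·N/2 = 2.583·28/2 = 36.162000
base radius r_b = r_p·cos α = 36.162000·cos 24.469° = 32.914128
roll angle φ = 2.630° = 0.04590216 rad
x = r_b·(cos φ + φ·sin φ) = 32.948785
y = r_b·(sin φ − φ·cos φ) = 0.001061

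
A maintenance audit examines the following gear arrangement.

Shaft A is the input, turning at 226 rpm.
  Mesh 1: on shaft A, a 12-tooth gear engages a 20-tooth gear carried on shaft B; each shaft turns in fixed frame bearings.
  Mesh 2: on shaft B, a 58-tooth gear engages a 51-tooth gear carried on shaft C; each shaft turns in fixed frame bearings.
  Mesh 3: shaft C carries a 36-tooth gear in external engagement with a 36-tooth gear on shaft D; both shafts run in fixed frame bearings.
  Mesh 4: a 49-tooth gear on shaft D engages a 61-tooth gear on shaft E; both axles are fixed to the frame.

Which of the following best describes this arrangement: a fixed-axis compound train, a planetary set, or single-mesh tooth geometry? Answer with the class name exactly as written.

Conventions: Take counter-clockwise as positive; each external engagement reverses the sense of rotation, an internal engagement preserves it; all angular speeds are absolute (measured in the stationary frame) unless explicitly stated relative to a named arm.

4-mesh fixed-axis compound train (all bearings frame-fixed)
classification: fixed-axis compound train

fixed-axis compound train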